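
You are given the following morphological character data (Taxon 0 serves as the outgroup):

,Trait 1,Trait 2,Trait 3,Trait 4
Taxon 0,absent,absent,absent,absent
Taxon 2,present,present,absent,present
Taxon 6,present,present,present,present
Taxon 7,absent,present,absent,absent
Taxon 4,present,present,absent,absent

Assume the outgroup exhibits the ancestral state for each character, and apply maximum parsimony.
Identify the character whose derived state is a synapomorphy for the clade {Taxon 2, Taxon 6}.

The outgroup has state 'absent' for every character, so 'present' is the derived state throughout.
Trait 1 (derived state 'present') is shared by Taxon 2, Taxon 4, and Taxon 6 — a synapomorphy uniting that clade.
All ingroup taxa share the derived state 'present' for Trait 2; it defines the ingroup but does not resolve relationships within it.
Trait 3: derived state 'present' in Taxon 6 only — an autapomorphy, so it tells us nothing about relationships among taxa.
Only Taxon 2 and Taxon 6 show the derived state 'present' for Trait 4, supporting them as a clade.
Most parsimonious ingroup topology: (((Taxon 2,Taxon 6),Taxon 4),Taxon 7).
The clade {Taxon 2, Taxon 6} is supported by Trait 4: its derived state 'present' occurs in exactly those taxa and in no other taxon (including the outgroup).

Trait 4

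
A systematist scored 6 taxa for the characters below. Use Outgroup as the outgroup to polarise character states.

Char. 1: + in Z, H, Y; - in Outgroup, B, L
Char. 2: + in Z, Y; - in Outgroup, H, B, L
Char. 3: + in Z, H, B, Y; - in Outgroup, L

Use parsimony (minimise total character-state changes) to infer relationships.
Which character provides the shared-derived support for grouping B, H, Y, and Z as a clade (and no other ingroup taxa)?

Char. 3

The outgroup has state '-' for every character, so '+' is the derived state throughout.
Char. 1: derived state '+' in H, Y, and Z only — synapomorphy for {H, Y, Z}.
Char. 2: derived state '+' in Y and Z only — synapomorphy for {Y, Z}.
Char. 3 (derived state '+') is shared by B, H, Y, and Z — a synapomorphy uniting that clade.
Most parsimonious ingroup topology: ((((Z,Y),H),B),L).
The clade {B, H, Y, Z} is supported by Char. 3: its derived state '+' occurs in exactly those taxa and in no other taxon (including the outgroup).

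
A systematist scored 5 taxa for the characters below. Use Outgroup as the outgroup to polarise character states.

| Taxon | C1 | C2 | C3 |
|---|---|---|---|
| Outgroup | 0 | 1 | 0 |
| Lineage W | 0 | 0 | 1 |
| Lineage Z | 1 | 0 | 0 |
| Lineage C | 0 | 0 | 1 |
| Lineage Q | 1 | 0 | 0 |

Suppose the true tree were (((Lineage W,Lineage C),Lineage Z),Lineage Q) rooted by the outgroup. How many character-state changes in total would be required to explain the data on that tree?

Map each character onto (((Lineage W,Lineage C),Lineage Z),Lineage Q) (rooted by Outgroup) and count the minimum state changes it requires (Fitch parsimony):
C1: 2; C2: 1; C3: 1.
Total tree length = 4.

4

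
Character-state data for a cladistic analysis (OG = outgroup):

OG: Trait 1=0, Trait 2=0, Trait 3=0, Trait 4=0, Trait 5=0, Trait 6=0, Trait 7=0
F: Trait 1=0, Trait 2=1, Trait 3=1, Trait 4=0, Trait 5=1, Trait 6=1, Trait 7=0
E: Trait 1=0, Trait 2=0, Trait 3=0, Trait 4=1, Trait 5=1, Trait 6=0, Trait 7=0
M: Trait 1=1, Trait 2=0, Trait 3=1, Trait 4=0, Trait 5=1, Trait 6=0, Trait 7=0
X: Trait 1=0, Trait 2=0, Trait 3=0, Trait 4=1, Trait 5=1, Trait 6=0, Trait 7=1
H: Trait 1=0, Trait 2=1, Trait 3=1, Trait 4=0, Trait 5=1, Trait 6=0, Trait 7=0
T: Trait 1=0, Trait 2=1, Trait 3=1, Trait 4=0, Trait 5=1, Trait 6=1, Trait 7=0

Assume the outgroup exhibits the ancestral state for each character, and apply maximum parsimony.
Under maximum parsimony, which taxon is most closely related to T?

F

The outgroup has state '0' for every character, so '1' is the derived state throughout.
Trait 1: derived state '1' in M only — an autapomorphy, so it tells us nothing about relationships among taxa.
Trait 2 (derived state '1') is shared by F, H, and T — a synapomorphy uniting that clade.
Trait 3 (derived state '1') is shared by F, H, M, and T — a synapomorphy uniting that clade.
Only E and X show the derived state '1' for Trait 4, supporting them as a clade.
Trait 5 (derived state '1') is shared by all ingroup taxa — unites the whole ingroup.
Trait 6 (derived state '1') is shared by F and T — a synapomorphy uniting that clade.
Trait 7: derived state '1' in X only — an autapomorphy, so it tells us nothing about relationships among taxa.
Most parsimonious ingroup topology: ((((F,T),H),M),(E,X)).
T and F form a cherry on this tree, so they are sister taxa.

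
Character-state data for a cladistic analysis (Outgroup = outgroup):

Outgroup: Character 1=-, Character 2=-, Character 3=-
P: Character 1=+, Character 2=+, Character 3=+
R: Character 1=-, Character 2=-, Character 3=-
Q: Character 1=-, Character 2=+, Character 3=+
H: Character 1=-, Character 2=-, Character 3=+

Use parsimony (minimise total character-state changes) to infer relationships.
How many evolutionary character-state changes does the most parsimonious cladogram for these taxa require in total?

3

The outgroup has state '-' for every character, so '+' is the derived state throughout.
Character 1: derived state '+' in P only — an autapomorphy, so it tells us nothing about relationships among taxa.
Character 2 (derived state '+') is shared by P and Q — a synapomorphy uniting that clade.
Character 3 (derived state '+') is shared by H, P, and Q — a synapomorphy uniting that clade.
Most parsimonious ingroup topology: (((P,Q),H),R).
Changes per character on this tree: Character 1: 1; Character 2: 1; Character 3: 1.
Total = 3.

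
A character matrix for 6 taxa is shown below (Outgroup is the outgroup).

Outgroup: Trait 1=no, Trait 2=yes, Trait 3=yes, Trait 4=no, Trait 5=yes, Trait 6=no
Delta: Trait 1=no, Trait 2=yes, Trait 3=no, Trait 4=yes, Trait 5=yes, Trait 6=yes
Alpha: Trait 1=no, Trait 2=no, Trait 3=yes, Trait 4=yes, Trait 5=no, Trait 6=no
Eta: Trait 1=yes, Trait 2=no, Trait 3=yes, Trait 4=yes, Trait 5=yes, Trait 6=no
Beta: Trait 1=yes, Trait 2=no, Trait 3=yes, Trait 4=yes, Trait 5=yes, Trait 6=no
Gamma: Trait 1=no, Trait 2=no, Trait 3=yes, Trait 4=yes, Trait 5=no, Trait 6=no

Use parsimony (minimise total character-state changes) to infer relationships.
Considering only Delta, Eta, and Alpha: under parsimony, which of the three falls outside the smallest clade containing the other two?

Delta

Character polarity is set by the outgroup: the derived state is whichever differs from the outgroup's state, so for Trait 2, Trait 3, Trait 5 the derived state is 'no', and for the remaining characters it is 'yes'.
Trait 1 (derived state 'yes') is shared by Beta and Eta — a synapomorphy uniting that clade.
Trait 2: derived state 'no' in Alpha, Beta, Eta, and Gamma only — synapomorphy for {Alpha, Beta, Eta, Gamma}.
Trait 3 (derived state 'no') is unique to Delta (autapomorphy; uninformative for grouping).
All ingroup taxa share the derived state 'yes' for Trait 4; it defines the ingroup but does not resolve relationships within it.
Trait 5: derived state 'no' in Alpha and Gamma only — synapomorphy for {Alpha, Gamma}.
Trait 6: derived state 'yes' in Delta only — an autapomorphy, so it tells us nothing about relationships among taxa.
Most parsimonious ingroup topology: (Delta,((Alpha,Gamma),(Eta,Beta))).
Alpha and Eta share a more recent common ancestor with each other than either does with Delta, so Delta is the least closely related of the three.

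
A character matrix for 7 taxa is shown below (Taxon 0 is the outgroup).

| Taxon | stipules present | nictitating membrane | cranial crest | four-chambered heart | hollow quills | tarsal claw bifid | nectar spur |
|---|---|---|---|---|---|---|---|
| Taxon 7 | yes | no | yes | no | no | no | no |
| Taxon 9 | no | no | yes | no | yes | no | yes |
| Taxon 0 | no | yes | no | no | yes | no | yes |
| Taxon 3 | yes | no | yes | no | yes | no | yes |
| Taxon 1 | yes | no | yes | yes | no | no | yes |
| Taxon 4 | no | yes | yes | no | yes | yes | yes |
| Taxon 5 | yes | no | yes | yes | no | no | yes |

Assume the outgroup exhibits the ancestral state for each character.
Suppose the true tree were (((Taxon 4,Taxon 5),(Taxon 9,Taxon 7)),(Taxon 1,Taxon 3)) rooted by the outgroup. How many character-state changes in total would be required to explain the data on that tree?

Map each character onto (((Taxon 4,Taxon 5),(Taxon 9,Taxon 7)),(Taxon 1,Taxon 3)) (rooted by Taxon 0) and count the minimum state changes it requires (Fitch parsimony):
stipules present: 3; nictitating membrane: 2; cranial crest: 1; four-chambered heart: 2; hollow quills: 3; tarsal claw bifid: 1; nectar spur: 1.
Total tree length = 13.

13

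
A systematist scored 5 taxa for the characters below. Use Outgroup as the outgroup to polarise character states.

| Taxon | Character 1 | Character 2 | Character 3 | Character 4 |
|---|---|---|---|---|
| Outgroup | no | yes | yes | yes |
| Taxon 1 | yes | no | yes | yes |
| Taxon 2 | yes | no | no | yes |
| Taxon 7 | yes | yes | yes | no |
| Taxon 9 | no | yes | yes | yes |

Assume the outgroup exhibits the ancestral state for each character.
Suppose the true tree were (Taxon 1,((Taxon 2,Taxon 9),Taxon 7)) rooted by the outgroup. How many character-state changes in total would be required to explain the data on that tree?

6

Map each character onto (Taxon 1,((Taxon 2,Taxon 9),Taxon 7)) (rooted by Outgroup) and count the minimum state changes it requires (Fitch parsimony):
Character 1: 2; Character 2: 2; Character 3: 1; Character 4: 1.
Total tree length = 6.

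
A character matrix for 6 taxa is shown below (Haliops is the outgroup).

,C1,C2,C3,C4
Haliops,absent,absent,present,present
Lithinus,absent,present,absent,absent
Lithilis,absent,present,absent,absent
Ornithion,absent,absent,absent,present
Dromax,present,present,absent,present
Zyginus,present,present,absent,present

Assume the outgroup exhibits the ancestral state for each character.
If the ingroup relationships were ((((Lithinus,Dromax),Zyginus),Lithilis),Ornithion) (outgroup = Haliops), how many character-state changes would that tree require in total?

Map each character onto ((((Lithinus,Dromax),Zyginus),Lithilis),Ornithion) (rooted by Haliops) and count the minimum state changes it requires (Fitch parsimony):
C1: 2; C2: 1; C3: 1; C4: 2.
Total tree length = 6.

6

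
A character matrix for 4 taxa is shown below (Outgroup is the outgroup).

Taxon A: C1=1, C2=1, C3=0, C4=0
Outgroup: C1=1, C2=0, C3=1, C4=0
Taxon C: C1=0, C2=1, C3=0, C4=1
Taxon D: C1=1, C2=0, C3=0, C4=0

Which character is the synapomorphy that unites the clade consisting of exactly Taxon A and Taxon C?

C2

Character polarity is set by the outgroup: the derived state is whichever differs from the outgroup's state, so for C1, C3 the derived state is '0', and for the remaining characters it is '1'.
C1 (derived state '0') is unique to Taxon C (autapomorphy; uninformative for grouping).
C2 (derived state '1') is shared by Taxon A and Taxon C — a synapomorphy uniting that clade.
All ingroup taxa share the derived state '0' for C3; it defines the ingroup but does not resolve relationships within it.
C4 (derived state '1') is unique to Taxon C (autapomorphy; uninformative for grouping).
Most parsimonious ingroup topology: (Taxon D,(Taxon A,Taxon C)).
The clade {Taxon A, Taxon C} is supported by C2: its derived state '1' occurs in exactly those taxa and in no other taxon (including the outgroup).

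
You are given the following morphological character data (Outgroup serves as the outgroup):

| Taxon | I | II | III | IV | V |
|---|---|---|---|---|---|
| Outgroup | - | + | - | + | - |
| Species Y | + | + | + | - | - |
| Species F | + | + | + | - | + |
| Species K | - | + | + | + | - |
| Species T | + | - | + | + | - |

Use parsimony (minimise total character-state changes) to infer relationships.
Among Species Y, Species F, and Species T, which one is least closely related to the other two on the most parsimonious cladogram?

Species T

Character polarity is set by the outgroup: the derived state is whichever differs from the outgroup's state, so for II, IV the derived state is '-', and for the remaining characters it is '+'.
I: derived state '+' in Species F, Species T, and Species Y only — synapomorphy for {Species F, Species T, Species Y}.
II: derived state '-' in Species T only — an autapomorphy, so it tells us nothing about relationships among taxa.
All ingroup taxa share the derived state '+' for III; it defines the ingroup but does not resolve relationships within it.
Only Species F and Species Y show the derived state '-' for IV, supporting them as a clade.
V (derived state '+') is unique to Species F (autapomorphy; uninformative for grouping).
Most parsimonious ingroup topology: (((Species Y,Species F),Species T),Species K).
Species F and Species Y share a more recent common ancestor with each other than either does with Species T, so Species T is the least closely related of the three.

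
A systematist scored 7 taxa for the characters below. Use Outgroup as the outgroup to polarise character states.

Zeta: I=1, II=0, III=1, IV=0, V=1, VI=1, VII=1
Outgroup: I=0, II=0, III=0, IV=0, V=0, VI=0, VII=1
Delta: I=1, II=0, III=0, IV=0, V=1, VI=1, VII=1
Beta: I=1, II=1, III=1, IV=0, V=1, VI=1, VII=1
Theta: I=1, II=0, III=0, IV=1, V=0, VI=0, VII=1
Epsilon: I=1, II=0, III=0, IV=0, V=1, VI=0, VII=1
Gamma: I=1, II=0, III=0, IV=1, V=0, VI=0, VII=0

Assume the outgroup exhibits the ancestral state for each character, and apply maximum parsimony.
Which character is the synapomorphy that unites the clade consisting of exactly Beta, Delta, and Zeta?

Character polarity is set by the outgroup: the derived state is whichever differs from the outgroup's state, so for VII the derived state is '0', and for the remaining characters it is '1'.
All ingroup taxa share the derived state '1' for I; it defines the ingroup but does not resolve relationships within it.
II (derived state '1') is unique to Beta (autapomorphy; uninformative for grouping).
III (derived state '1') is shared by Beta and Zeta — a synapomorphy uniting that clade.
IV (derived state '1') is shared by Gamma and Theta — a synapomorphy uniting that clade.
V: derived state '1' in Beta, Delta, Epsilon, and Zeta only — synapomorphy for {Beta, Delta, Epsilon, Zeta}.
VI (derived state '1') is shared by Beta, Delta, and Zeta — a synapomorphy uniting that clade.
VII: derived state '0' in Gamma only — an autapomorphy, so it tells us nothing about relationships among taxa.
Most parsimonious ingroup topology: ((((Zeta,Beta),Delta),Epsilon),(Gamma,Theta)).
The clade {Beta, Delta, Zeta} is supported by VI: its derived state '1' occurs in exactly those taxa and in no other taxon (including the outgroup).

VI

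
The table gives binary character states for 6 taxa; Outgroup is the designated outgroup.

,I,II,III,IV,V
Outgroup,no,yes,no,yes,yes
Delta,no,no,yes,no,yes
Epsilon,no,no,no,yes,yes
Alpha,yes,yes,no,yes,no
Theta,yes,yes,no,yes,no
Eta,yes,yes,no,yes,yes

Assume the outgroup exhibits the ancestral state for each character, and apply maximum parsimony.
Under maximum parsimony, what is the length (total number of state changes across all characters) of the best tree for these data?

Character polarity is set by the outgroup: the derived state is whichever differs from the outgroup's state, so for II, IV, V the derived state is 'no', and for the remaining characters it is 'yes'.
Only Alpha, Eta, and Theta show the derived state 'yes' for I, supporting them as a clade.
Only Delta and Epsilon show the derived state 'no' for II, supporting them as a clade.
III: derived state 'yes' in Delta only — an autapomorphy, so it tells us nothing about relationships among taxa.
IV: derived state 'no' in Delta only — an autapomorphy, so it tells us nothing about relationships among taxa.
V (derived state 'no') is shared by Alpha and Theta — a synapomorphy uniting that clade.
Most parsimonious ingroup topology: ((Delta,Epsilon),((Alpha,Theta),Eta)).
Changes per character on this tree: I: 1; II: 1; III: 1; IV: 1; V: 1.
Total = 5.

5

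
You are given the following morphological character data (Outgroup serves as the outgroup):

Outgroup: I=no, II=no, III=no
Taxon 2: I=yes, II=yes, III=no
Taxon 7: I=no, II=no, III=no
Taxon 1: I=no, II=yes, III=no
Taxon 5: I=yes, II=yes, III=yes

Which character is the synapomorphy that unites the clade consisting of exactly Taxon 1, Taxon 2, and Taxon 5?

The outgroup has state 'no' for every character, so 'yes' is the derived state throughout.
Only Taxon 2 and Taxon 5 show the derived state 'yes' for I, supporting them as a clade.
II: derived state 'yes' in Taxon 1, Taxon 2, and Taxon 5 only — synapomorphy for {Taxon 1, Taxon 2, Taxon 5}.
III: derived state 'yes' in Taxon 5 only — an autapomorphy, so it tells us nothing about relationships among taxa.
Most parsimonious ingroup topology: (((Taxon 2,Taxon 5),Taxon 1),Taxon 7).
The clade {Taxon 1, Taxon 2, Taxon 5} is supported by II: its derived state 'yes' occurs in exactly those taxa and in no other taxon (including the outgroup).

II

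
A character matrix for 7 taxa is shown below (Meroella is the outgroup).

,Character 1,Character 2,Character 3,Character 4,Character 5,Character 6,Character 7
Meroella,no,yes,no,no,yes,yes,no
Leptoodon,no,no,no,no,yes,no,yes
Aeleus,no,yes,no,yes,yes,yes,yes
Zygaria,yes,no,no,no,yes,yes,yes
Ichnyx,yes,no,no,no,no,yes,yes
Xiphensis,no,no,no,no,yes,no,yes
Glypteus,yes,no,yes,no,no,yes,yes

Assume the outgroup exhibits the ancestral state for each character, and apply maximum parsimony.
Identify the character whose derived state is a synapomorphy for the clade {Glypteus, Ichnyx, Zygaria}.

Character 1

Character polarity is set by the outgroup: the derived state is whichever differs from the outgroup's state, so for Character 2, Character 5, Character 6 the derived state is 'no', and for the remaining characters it is 'yes'.
Only Glypteus, Ichnyx, and Zygaria show the derived state 'yes' for Character 1, supporting them as a clade.
Character 2: derived state 'no' in Glypteus, Ichnyx, Leptoodon, Xiphensis, and Zygaria only — synapomorphy for {Glypteus, Ichnyx, Leptoodon, Xiphensis, Zygaria}.
Character 3 (derived state 'yes') is unique to Glypteus (autapomorphy; uninformative for grouping).
Character 4 (derived state 'yes') is unique to Aeleus (autapomorphy; uninformative for grouping).
Only Glypteus and Ichnyx show the derived state 'no' for Character 5, supporting them as a clade.
Only Leptoodon and Xiphensis show the derived state 'no' for Character 6, supporting them as a clade.
All ingroup taxa share the derived state 'yes' for Character 7; it defines the ingroup but does not resolve relationships within it.
Most parsimonious ingroup topology: (((Leptoodon,Xiphensis),(Zygaria,(Ichnyx,Glypteus))),Aeleus).
The clade {Glypteus, Ichnyx, Zygaria} is supported by Character 1: its derived state 'yes' occurs in exactly those taxa and in no other taxon (including the outgroup).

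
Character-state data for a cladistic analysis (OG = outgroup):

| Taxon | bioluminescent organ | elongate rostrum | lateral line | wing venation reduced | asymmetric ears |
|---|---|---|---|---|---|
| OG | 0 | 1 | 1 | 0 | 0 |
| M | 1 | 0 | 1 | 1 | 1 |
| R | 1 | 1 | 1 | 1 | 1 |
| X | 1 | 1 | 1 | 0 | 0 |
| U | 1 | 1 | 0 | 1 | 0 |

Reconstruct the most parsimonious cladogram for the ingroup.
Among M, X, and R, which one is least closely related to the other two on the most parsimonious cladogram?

X

Character polarity is set by the outgroup: the derived state is whichever differs from the outgroup's state, so for elongate rostrum, lateral line the derived state is '0', and for the remaining characters it is '1'.
All ingroup taxa share the derived state '1' for bioluminescent organ; it defines the ingroup but does not resolve relationships within it.
elongate rostrum (derived state '0') is unique to M (autapomorphy; uninformative for grouping).
lateral line: derived state '0' in U only — an autapomorphy, so it tells us nothing about relationships among taxa.
Only M, R, and U show the derived state '1' for wing venation reduced, supporting them as a clade.
asymmetric ears (derived state '1') is shared by M and R — a synapomorphy uniting that clade.
Most parsimonious ingroup topology: ((U,(M,R)),X).
R and M share a more recent common ancestor with each other than either does with X, so X is the least closely related of the three.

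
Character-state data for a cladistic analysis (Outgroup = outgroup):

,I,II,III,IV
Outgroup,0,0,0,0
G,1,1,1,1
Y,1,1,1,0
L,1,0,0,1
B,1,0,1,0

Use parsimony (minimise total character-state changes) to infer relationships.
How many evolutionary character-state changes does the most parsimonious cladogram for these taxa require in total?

5

The outgroup has state '0' for every character, so '1' is the derived state throughout.
All ingroup taxa share the derived state '1' for I; it defines the ingroup but does not resolve relationships within it.
II (derived state '1') is shared by G and Y — a synapomorphy uniting that clade.
III (derived state '1') is shared by B, G, and Y — a synapomorphy uniting that clade.
IV groups G and L, which is incompatible with the clades supported by the remaining characters; treating it as convergent (homoplasy) costs fewer steps than any alternative tree.
Most parsimonious ingroup topology: (((G,Y),B),L).
Changes per character on this tree: I: 1; II: 1; III: 1; IV: 2.
Total = 5.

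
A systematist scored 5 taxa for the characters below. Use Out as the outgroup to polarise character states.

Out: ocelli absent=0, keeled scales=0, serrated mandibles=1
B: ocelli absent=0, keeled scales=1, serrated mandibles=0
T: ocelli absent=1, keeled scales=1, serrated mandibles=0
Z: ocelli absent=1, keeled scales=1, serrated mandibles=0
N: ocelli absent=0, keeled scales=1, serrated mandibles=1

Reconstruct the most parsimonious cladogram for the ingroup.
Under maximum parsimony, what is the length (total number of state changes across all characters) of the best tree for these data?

3

Character polarity is set by the outgroup: the derived state is whichever differs from the outgroup's state, so for serrated mandibles the derived state is '0', and for the remaining characters it is '1'.
Only T and Z show the derived state '1' for ocelli absent, supporting them as a clade.
keeled scales (derived state '1') is shared by all ingroup taxa — unites the whole ingroup.
Only B, T, and Z show the derived state '0' for serrated mandibles, supporting them as a clade.
Most parsimonious ingroup topology: ((B,(T,Z)),N).
Changes per character on this tree: ocelli absent: 1; keeled scales: 1; serrated mandibles: 1.
Total = 3.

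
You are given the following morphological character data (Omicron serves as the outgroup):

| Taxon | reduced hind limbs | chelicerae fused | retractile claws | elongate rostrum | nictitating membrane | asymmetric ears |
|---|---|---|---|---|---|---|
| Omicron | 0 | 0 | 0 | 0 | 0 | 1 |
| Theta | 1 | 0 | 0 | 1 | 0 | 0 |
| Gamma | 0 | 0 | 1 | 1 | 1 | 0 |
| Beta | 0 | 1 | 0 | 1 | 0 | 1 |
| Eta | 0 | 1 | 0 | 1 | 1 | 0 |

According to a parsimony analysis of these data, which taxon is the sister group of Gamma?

Eta

Character polarity is set by the outgroup: the derived state is whichever differs from the outgroup's state, so for asymmetric ears the derived state is '0', and for the remaining characters it is '1'.
reduced hind limbs: derived state '1' in Theta only — an autapomorphy, so it tells us nothing about relationships among taxa.
chelicerae fused (state '1') occurs in Beta and Eta but conflicts with the nesting implied by the other characters — most parsimoniously interpreted as homoplasy.
retractile claws (derived state '1') is unique to Gamma (autapomorphy; uninformative for grouping).
elongate rostrum (derived state '1') is shared by all ingroup taxa — unites the whole ingroup.
Only Eta and Gamma show the derived state '1' for nictitating membrane, supporting them as a clade.
Only Eta, Gamma, and Theta show the derived state '0' for asymmetric ears, supporting them as a clade.
Most parsimonious ingroup topology: ((Theta,(Gamma,Eta)),Beta).
Gamma and Eta form a cherry on this tree, so they are sister taxa.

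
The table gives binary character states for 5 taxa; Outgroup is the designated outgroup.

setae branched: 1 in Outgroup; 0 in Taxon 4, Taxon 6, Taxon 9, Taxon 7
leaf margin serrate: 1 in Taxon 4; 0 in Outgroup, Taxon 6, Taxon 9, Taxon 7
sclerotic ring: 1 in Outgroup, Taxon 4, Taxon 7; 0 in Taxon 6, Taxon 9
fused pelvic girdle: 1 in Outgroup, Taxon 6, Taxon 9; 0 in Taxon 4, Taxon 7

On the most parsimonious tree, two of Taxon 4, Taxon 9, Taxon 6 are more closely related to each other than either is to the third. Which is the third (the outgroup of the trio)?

Character polarity is set by the outgroup: the derived state is whichever differs from the outgroup's state, so for setae branched, sclerotic ring, fused pelvic girdle the derived state is '0', and for the remaining characters it is '1'.
setae branched (derived state '0') is shared by all ingroup taxa — unites the whole ingroup.
leaf margin serrate (derived state '1') is unique to Taxon 4 (autapomorphy; uninformative for grouping).
sclerotic ring: derived state '0' in Taxon 6 and Taxon 9 only — synapomorphy for {Taxon 6, Taxon 9}.
fused pelvic girdle: derived state '0' in Taxon 4 and Taxon 7 only — synapomorphy for {Taxon 4, Taxon 7}.
Most parsimonious ingroup topology: ((Taxon 4,Taxon 7),(Taxon 6,Taxon 9)).
Taxon 6 and Taxon 9 share a more recent common ancestor with each other than either does with Taxon 4, so Taxon 4 is the least closely related of the three.

Taxon 4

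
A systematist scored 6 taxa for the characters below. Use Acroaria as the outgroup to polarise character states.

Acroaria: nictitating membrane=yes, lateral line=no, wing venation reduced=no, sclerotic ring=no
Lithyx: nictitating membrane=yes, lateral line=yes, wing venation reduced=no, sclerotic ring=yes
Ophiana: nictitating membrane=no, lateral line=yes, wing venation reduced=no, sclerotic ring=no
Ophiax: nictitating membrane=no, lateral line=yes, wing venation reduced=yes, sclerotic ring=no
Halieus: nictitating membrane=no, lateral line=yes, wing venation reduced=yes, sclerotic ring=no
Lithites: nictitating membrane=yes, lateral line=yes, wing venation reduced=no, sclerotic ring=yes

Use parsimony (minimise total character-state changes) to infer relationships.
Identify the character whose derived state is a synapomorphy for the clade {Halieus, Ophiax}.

Character polarity is set by the outgroup: the derived state is whichever differs from the outgroup's state, so for nictitating membrane the derived state is 'no', and for the remaining characters it is 'yes'.
Only Halieus, Ophiana, and Ophiax show the derived state 'no' for nictitating membrane, supporting them as a clade.
lateral line (derived state 'yes') is shared by all ingroup taxa — unites the whole ingroup.
Only Halieus and Ophiax show the derived state 'yes' for wing venation reduced, supporting them as a clade.
sclerotic ring: derived state 'yes' in Lithites and Lithyx only — synapomorphy for {Lithites, Lithyx}.
Most parsimonious ingroup topology: ((Lithyx,Lithites),(Ophiana,(Ophiax,Halieus))).
The clade {Halieus, Ophiax} is supported by wing venation reduced: its derived state 'yes' occurs in exactly those taxa and in no other taxon (including the outgroup).

wing venation reduced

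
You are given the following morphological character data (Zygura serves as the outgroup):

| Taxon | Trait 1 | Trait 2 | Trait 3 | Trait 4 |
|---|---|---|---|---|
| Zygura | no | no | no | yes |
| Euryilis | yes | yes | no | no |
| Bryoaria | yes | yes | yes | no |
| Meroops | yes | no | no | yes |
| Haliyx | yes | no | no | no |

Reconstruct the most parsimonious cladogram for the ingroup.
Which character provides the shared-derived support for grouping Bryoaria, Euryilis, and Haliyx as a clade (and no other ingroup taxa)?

Trait 4

Character polarity is set by the outgroup: the derived state is whichever differs from the outgroup's state, so for Trait 4 the derived state is 'no', and for the remaining characters it is 'yes'.
All ingroup taxa share the derived state 'yes' for Trait 1; it defines the ingroup but does not resolve relationships within it.
Trait 2 (derived state 'yes') is shared by Bryoaria and Euryilis — a synapomorphy uniting that clade.
Trait 3: derived state 'yes' in Bryoaria only — an autapomorphy, so it tells us nothing about relationships among taxa.
Trait 4: derived state 'no' in Bryoaria, Euryilis, and Haliyx only — synapomorphy for {Bryoaria, Euryilis, Haliyx}.
Most parsimonious ingroup topology: (((Euryilis,Bryoaria),Haliyx),Meroops).
The clade {Bryoaria, Euryilis, Haliyx} is supported by Trait 4: its derived state 'no' occurs in exactly those taxa and in no other taxon (including the outgroup).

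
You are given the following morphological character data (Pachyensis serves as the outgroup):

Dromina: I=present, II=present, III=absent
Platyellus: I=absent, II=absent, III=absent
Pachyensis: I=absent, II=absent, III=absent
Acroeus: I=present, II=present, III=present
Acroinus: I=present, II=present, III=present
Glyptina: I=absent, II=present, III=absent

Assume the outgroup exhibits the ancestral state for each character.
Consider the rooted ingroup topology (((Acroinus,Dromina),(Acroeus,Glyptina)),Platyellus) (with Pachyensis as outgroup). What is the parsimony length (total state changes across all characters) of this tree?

5

Map each character onto (((Acroinus,Dromina),(Acroeus,Glyptina)),Platyellus) (rooted by Pachyensis) and count the minimum state changes it requires (Fitch parsimony):
I: 2; II: 1; III: 2.
Total tree length = 5.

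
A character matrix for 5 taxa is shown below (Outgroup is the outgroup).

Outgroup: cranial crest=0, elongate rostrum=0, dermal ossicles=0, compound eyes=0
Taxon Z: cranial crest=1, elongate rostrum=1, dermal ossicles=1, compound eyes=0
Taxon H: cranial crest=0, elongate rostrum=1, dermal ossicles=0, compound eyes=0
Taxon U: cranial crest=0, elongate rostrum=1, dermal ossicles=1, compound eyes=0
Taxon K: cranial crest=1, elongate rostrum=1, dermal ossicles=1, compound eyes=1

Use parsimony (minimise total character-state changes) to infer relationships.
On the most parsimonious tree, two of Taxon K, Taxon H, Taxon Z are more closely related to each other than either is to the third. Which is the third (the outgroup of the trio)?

Taxon H

The outgroup has state '0' for every character, so '1' is the derived state throughout.
cranial crest (derived state '1') is shared by Taxon K and Taxon Z — a synapomorphy uniting that clade.
elongate rostrum (derived state '1') is shared by all ingroup taxa — unites the whole ingroup.
dermal ossicles: derived state '1' in Taxon K, Taxon U, and Taxon Z only — synapomorphy for {Taxon K, Taxon U, Taxon Z}.
compound eyes: derived state '1' in Taxon K only — an autapomorphy, so it tells us nothing about relationships among taxa.
Most parsimonious ingroup topology: (((Taxon Z,Taxon K),Taxon U),Taxon H).
Taxon K and Taxon Z share a more recent common ancestor with each other than either does with Taxon H, so Taxon H is the least closely related of the three.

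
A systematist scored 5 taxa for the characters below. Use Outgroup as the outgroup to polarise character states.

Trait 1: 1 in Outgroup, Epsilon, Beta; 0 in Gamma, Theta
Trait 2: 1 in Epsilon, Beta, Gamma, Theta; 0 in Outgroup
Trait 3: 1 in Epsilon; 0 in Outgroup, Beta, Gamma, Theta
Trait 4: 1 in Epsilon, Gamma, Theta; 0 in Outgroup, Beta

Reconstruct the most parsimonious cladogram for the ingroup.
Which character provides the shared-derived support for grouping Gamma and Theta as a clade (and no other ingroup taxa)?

Character polarity is set by the outgroup: the derived state is whichever differs from the outgroup's state, so for Trait 1 the derived state is '0', and for the remaining characters it is '1'.
Trait 1: derived state '0' in Gamma and Theta only — synapomorphy for {Gamma, Theta}.
All ingroup taxa share the derived state '1' for Trait 2; it defines the ingroup but does not resolve relationships within it.
Trait 3: derived state '1' in Epsilon only — an autapomorphy, so it tells us nothing about relationships among taxa.
Only Epsilon, Gamma, and Theta show the derived state '1' for Trait 4, supporting them as a clade.
Most parsimonious ingroup topology: ((Epsilon,(Gamma,Theta)),Beta).
The clade {Gamma, Theta} is supported by Trait 1: its derived state '0' occurs in exactly those taxa and in no other taxon (including the outgroup).

Trait 1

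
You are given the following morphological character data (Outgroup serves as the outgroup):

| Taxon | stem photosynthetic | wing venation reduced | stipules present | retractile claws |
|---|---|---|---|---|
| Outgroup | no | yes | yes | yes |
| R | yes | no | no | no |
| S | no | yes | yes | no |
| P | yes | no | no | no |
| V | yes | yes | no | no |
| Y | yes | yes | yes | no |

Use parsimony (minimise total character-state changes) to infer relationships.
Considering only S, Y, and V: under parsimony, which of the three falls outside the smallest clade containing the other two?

S

Character polarity is set by the outgroup: the derived state is whichever differs from the outgroup's state, so for wing venation reduced, stipules present, retractile claws the derived state is 'no', and for the remaining characters it is 'yes'.
stem photosynthetic: derived state 'yes' in P, R, V, and Y only — synapomorphy for {P, R, V, Y}.
wing venation reduced (derived state 'no') is shared by P and R — a synapomorphy uniting that clade.
stipules present (derived state 'no') is shared by P, R, and V — a synapomorphy uniting that clade.
All ingroup taxa share the derived state 'no' for retractile claws; it defines the ingroup but does not resolve relationships within it.
Most parsimonious ingroup topology: ((((R,P),V),Y),S).
V and Y share a more recent common ancestor with each other than either does with S, so S is the least closely related of the three.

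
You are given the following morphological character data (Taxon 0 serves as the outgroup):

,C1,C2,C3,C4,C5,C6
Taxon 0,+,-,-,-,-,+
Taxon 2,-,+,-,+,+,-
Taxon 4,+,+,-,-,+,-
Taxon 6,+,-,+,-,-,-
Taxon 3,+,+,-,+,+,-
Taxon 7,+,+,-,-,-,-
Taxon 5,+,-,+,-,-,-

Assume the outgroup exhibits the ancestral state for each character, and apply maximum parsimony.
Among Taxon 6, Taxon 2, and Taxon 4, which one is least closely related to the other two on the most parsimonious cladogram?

Taxon 6

Character polarity is set by the outgroup: the derived state is whichever differs from the outgroup's state, so for C1, C6 the derived state is '-', and for the remaining characters it is '+'.
C1 (derived state '-') is unique to Taxon 2 (autapomorphy; uninformative for grouping).
C2: derived state '+' in Taxon 2, Taxon 3, Taxon 4, and Taxon 7 only — synapomorphy for {Taxon 2, Taxon 3, Taxon 4, Taxon 7}.
Only Taxon 5 and Taxon 6 show the derived state '+' for C3, supporting them as a clade.
C4: derived state '+' in Taxon 2 and Taxon 3 only — synapomorphy for {Taxon 2, Taxon 3}.
C5 (derived state '+') is shared by Taxon 2, Taxon 3, and Taxon 4 — a synapomorphy uniting that clade.
C6 (derived state '-') is shared by all ingroup taxa — unites the whole ingroup.
Most parsimonious ingroup topology: ((((Taxon 2,Taxon 3),Taxon 4),Taxon 7),(Taxon 6,Taxon 5)).
Taxon 2 and Taxon 4 share a more recent common ancestor with each other than either does with Taxon 6, so Taxon 6 is the least closely related of the three.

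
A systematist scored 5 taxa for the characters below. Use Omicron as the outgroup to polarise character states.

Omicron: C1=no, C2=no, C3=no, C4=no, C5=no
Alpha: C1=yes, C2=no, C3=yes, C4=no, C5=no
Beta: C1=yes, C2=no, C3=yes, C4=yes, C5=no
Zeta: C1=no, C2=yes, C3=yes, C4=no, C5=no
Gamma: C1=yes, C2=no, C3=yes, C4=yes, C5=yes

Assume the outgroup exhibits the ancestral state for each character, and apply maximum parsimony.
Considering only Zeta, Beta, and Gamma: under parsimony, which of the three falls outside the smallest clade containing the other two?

Zeta

The outgroup has state 'no' for every character, so 'yes' is the derived state throughout.
C1 (derived state 'yes') is shared by Alpha, Beta, and Gamma — a synapomorphy uniting that clade.
C2: derived state 'yes' in Zeta only — an autapomorphy, so it tells us nothing about relationships among taxa.
C3 (derived state 'yes') is shared by all ingroup taxa — unites the whole ingroup.
C4 (derived state 'yes') is shared by Beta and Gamma — a synapomorphy uniting that clade.
C5: derived state 'yes' in Gamma only — an autapomorphy, so it tells us nothing about relationships among taxa.
Most parsimonious ingroup topology: ((Alpha,(Beta,Gamma)),Zeta).
Beta and Gamma share a more recent common ancestor with each other than either does with Zeta, so Zeta is the least closely related of the three.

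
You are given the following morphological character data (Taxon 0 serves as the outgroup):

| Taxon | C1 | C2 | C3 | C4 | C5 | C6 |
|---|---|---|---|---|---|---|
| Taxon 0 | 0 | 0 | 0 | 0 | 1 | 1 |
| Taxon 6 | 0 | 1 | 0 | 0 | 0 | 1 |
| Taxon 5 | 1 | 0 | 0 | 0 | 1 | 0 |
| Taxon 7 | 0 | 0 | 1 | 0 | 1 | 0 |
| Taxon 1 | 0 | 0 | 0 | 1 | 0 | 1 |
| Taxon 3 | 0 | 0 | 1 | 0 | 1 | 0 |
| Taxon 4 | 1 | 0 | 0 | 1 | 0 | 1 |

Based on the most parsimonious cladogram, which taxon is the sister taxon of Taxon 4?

Character polarity is set by the outgroup: the derived state is whichever differs from the outgroup's state, so for C5, C6 the derived state is '0', and for the remaining characters it is '1'.
C1 (state '1') occurs in Taxon 4 and Taxon 5 but conflicts with the nesting implied by the other characters — most parsimoniously interpreted as homoplasy.
C2: derived state '1' in Taxon 6 only — an autapomorphy, so it tells us nothing about relationships among taxa.
Only Taxon 3 and Taxon 7 show the derived state '1' for C3, supporting them as a clade.
C4 (derived state '1') is shared by Taxon 1 and Taxon 4 — a synapomorphy uniting that clade.
C5: derived state '0' in Taxon 1, Taxon 4, and Taxon 6 only — synapomorphy for {Taxon 1, Taxon 4, Taxon 6}.
C6: derived state '0' in Taxon 3, Taxon 5, and Taxon 7 only — synapomorphy for {Taxon 3, Taxon 5, Taxon 7}.
Most parsimonious ingroup topology: ((Taxon 6,(Taxon 1,Taxon 4)),(Taxon 5,(Taxon 7,Taxon 3))).
Taxon 4 and Taxon 1 form a cherry on this tree, so they are sister taxa.

Taxon 1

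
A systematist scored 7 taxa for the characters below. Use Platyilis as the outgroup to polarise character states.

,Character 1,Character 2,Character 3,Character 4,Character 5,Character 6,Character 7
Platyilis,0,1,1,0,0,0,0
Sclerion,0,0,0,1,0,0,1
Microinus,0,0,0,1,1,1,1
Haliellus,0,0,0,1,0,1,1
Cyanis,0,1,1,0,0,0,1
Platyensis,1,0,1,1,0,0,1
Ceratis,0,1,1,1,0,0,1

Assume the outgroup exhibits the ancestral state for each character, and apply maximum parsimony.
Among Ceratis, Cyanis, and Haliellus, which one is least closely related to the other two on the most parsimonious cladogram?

Character polarity is set by the outgroup: the derived state is whichever differs from the outgroup's state, so for Character 2, Character 3 the derived state is '0', and for the remaining characters it is '1'.
Character 1: derived state '1' in Platyensis only — an autapomorphy, so it tells us nothing about relationships among taxa.
Character 2 (derived state '0') is shared by Haliellus, Microinus, Platyensis, and Sclerion — a synapomorphy uniting that clade.
Character 3 (derived state '0') is shared by Haliellus, Microinus, and Sclerion — a synapomorphy uniting that clade.
Character 4: derived state '1' in Ceratis, Haliellus, Microinus, Platyensis, and Sclerion only — synapomorphy for {Ceratis, Haliellus, Microinus, Platyensis, Sclerion}.
Character 5 (derived state '1') is unique to Microinus (autapomorphy; uninformative for grouping).
Character 6 (derived state '1') is shared by Haliellus and Microinus — a synapomorphy uniting that clade.
All ingroup taxa share the derived state '1' for Character 7; it defines the ingroup but does not resolve relationships within it.
Most parsimonious ingroup topology: ((((Sclerion,(Microinus,Haliellus)),Platyensis),Ceratis),Cyanis).
Ceratis and Haliellus share a more recent common ancestor with each other than either does with Cyanis, so Cyanis is the least closely related of the three.

Cyanis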